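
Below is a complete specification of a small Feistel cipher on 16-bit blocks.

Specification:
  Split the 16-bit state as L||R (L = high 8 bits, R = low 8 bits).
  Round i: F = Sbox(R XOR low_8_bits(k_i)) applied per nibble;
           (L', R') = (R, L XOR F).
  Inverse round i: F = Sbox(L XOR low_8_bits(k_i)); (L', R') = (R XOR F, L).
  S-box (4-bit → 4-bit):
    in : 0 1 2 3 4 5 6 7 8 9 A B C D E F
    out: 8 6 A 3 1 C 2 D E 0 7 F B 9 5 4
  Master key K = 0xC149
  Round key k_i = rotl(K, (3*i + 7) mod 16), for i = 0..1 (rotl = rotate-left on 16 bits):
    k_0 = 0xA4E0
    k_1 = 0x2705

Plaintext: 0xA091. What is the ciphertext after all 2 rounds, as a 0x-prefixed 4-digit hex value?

0x7642

s_0 = plaintext = 0xA091
s_1 = Round(s_0, k_0) = 0x9176
s_2 = Round(s_1, k_1) = 0x7642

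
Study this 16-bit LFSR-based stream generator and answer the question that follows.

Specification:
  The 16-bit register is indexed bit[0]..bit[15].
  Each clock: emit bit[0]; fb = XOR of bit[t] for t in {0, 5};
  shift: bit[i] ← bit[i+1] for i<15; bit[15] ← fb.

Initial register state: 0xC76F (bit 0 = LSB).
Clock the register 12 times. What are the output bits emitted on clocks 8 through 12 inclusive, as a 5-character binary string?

reg_0 = 0xC76F
clock 1: out=1, reg = 0x63B7
clock 2: out=1, reg = 0x31DB
clock 3: out=1, reg = 0x98ED
clock 4: out=1, reg = 0x4C76
clock 5: out=0, reg = 0xA63B
clock 6: out=1, reg = 0x531D
clock 7: out=1, reg = 0xA98E
clock 8: out=0, reg = 0x54C7
clock 9: out=1, reg = 0xAA63
clock 10: out=1, reg = 0x5531
clock 11: out=1, reg = 0x2A98
clock 12: out=0, reg = 0x154C

01110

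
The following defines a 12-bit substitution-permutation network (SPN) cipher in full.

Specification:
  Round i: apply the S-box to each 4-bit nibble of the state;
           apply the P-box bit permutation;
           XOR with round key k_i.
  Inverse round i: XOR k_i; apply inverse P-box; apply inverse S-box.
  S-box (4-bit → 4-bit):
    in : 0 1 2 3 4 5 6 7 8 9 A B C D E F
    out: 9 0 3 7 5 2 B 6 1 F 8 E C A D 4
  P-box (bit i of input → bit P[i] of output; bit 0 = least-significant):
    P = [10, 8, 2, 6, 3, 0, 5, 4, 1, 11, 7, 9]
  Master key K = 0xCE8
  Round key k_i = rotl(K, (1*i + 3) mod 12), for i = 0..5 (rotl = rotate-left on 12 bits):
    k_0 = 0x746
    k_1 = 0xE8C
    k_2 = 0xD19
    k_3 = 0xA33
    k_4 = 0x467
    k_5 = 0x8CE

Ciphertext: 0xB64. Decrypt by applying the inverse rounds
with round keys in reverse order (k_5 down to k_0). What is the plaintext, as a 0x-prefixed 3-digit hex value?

s_0 = ciphertext = 0xB64
s_1 = InvRound(s_0, k_5) = 0xE45
s_2 = InvRound(s_1, k_4) = 0x6F1
s_3 = InvRound(s_2, k_3) = 0x310
s_4 = InvRound(s_3, k_2) = 0xD28
s_5 = InvRound(s_4, k_1) = 0xCF7
s_6 = InvRound(s_5, k_0) = 0xBB5

0xBB5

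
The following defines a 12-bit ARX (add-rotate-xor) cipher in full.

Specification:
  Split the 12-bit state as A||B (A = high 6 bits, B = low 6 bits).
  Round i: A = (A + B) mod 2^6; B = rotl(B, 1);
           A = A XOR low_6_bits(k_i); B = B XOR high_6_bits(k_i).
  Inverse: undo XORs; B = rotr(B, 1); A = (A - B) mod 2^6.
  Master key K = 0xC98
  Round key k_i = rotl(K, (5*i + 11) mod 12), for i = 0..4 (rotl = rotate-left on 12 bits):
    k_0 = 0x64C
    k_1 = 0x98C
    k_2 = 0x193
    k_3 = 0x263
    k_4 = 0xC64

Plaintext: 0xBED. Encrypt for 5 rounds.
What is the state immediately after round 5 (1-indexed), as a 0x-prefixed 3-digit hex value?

s_0 = plaintext = 0xBED
s_1 = Round(s_0, k_0) = 0x402
s_2 = Round(s_1, k_1) = 0x7A2
s_3 = Round(s_2, k_2) = 0x4C3
s_4 = Round(s_3, k_3) = 0xD4F
s_5 = Round(s_4, k_4) = 0x82F

0x82F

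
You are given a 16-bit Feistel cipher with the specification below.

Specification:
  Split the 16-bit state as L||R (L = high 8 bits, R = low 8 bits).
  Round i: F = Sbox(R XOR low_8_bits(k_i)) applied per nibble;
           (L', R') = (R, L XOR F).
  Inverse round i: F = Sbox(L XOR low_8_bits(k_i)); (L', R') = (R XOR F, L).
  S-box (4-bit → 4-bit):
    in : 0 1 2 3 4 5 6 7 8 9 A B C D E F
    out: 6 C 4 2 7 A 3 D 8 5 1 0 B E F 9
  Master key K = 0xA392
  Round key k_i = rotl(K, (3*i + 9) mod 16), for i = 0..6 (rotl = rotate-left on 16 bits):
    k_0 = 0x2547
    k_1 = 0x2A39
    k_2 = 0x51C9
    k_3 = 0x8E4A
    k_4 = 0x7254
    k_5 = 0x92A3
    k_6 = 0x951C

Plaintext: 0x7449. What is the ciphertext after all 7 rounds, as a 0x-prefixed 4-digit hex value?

0x31F3

s_0 = plaintext = 0x7449
s_1 = Round(s_0, k_0) = 0x491B
s_2 = Round(s_1, k_1) = 0x1B0D
s_3 = Round(s_2, k_2) = 0x0DAC
s_4 = Round(s_3, k_3) = 0xACFE
s_5 = Round(s_4, k_4) = 0xFEBD
s_6 = Round(s_5, k_5) = 0xBD31
s_7 = Round(s_6, k_6) = 0x31F3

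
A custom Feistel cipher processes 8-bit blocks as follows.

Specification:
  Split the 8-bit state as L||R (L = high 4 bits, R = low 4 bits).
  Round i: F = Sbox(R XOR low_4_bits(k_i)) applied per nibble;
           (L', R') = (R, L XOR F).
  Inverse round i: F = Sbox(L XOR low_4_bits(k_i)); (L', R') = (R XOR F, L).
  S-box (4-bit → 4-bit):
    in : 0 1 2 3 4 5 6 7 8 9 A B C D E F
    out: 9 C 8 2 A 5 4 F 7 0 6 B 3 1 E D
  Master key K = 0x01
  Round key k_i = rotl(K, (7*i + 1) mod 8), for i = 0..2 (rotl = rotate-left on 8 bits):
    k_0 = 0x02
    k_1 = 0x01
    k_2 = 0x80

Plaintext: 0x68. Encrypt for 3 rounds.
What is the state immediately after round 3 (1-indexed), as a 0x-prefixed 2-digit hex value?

s_0 = plaintext = 0x68
s_1 = Round(s_0, k_0) = 0x80
s_2 = Round(s_1, k_1) = 0x04
s_3 = Round(s_2, k_2) = 0x4A

0x4A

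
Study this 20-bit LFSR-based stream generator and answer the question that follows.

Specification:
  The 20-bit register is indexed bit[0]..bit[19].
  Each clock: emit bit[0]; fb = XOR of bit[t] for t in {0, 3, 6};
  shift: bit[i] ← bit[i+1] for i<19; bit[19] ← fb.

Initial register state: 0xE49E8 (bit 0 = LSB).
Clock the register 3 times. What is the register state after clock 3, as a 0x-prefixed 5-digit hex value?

reg_0 = 0xE49E8
clock 1: out=0, reg = 0x724F4
clock 2: out=0, reg = 0xB927A
clock 3: out=0, reg = 0x5C93D

0x5C93D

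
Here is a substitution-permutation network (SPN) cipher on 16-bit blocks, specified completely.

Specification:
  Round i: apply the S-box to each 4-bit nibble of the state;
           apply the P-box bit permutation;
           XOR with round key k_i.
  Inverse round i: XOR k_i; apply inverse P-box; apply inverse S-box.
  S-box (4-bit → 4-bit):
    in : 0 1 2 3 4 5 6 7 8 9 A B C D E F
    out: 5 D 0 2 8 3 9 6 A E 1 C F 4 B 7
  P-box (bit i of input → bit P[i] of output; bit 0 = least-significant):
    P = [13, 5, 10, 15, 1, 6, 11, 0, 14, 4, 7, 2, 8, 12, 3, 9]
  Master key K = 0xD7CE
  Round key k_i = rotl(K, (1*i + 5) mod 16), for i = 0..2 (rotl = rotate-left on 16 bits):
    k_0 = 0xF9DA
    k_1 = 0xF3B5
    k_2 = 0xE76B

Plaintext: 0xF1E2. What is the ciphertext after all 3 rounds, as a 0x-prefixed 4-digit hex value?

0xA722

s_0 = plaintext = 0xF1E2
s_1 = Round(s_0, k_0) = 0xA815
s_2 = Round(s_1, k_1) = 0xDA82
s_3 = Round(s_2, k_2) = 0xA722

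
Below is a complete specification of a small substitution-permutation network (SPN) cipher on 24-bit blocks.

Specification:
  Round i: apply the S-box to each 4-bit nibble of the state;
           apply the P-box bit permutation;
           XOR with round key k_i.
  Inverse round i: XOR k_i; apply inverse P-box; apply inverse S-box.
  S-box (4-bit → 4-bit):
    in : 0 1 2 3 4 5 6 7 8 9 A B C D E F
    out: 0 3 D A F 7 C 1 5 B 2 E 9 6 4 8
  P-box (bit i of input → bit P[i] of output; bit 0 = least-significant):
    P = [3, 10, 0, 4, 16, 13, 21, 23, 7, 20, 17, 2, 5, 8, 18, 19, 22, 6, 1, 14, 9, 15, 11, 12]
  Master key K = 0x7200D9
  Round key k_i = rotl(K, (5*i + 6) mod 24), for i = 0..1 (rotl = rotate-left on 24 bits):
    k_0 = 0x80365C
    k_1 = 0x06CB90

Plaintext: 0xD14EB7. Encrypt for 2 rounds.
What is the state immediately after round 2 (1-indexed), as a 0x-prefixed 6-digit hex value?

0x8EF6AF

s_0 = plaintext = 0xD14EB7
s_1 = Round(s_0, k_0) = 0x6E9F34
s_2 = Round(s_1, k_1) = 0x8EF6AF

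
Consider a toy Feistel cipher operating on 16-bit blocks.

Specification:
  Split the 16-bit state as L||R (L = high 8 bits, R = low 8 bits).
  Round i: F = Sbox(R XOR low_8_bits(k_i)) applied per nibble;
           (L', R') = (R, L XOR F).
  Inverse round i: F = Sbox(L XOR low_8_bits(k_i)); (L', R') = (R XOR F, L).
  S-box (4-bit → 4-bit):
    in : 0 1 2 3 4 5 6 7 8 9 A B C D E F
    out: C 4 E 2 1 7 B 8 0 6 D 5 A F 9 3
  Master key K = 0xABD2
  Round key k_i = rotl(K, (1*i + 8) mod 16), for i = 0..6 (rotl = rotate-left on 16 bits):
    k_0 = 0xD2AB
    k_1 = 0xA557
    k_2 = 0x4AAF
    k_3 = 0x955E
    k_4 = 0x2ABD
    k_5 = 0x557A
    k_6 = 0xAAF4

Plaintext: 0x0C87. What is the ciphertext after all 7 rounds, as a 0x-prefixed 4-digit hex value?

s_0 = plaintext = 0x0C87
s_1 = Round(s_0, k_0) = 0x87E6
s_2 = Round(s_1, k_1) = 0xE6D3
s_3 = Round(s_2, k_2) = 0xD36C
s_4 = Round(s_3, k_3) = 0x6CFD
s_5 = Round(s_4, k_4) = 0xFD70
s_6 = Round(s_5, k_5) = 0x7030
s_7 = Round(s_6, k_6) = 0x30D1

0x30D1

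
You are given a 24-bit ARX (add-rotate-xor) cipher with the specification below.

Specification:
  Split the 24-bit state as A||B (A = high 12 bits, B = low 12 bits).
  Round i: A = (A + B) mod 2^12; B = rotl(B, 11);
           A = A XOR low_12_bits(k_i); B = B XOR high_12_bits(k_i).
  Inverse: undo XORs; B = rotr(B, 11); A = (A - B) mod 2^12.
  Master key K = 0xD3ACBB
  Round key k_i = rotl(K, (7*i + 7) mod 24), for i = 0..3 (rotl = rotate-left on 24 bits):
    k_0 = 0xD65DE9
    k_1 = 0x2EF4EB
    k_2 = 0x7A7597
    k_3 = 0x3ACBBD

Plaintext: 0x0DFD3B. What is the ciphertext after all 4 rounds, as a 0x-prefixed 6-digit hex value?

0xA0F4BB

s_0 = plaintext = 0x0DFD3B
s_1 = Round(s_0, k_0) = 0x3F33F8
s_2 = Round(s_1, k_1) = 0x300313
s_3 = Round(s_2, k_2) = 0x384E2E
s_4 = Round(s_3, k_3) = 0xA0F4BB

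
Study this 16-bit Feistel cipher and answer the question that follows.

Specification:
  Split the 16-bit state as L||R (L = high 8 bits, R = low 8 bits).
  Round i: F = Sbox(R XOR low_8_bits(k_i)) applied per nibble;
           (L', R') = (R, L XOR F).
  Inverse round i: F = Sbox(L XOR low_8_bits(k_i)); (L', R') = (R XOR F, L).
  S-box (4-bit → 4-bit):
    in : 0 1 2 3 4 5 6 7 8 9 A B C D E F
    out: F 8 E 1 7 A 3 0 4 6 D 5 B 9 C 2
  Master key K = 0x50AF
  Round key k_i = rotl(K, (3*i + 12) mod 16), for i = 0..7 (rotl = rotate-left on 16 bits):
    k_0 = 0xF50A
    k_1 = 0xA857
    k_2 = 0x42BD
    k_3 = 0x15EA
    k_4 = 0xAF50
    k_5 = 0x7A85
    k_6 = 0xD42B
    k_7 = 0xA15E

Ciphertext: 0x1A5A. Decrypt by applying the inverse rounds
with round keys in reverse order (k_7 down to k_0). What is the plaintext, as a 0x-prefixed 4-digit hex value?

s_0 = ciphertext = 0x1A5A
s_1 = InvRound(s_0, k_7) = 0x2D1A
s_2 = InvRound(s_1, k_6) = 0xE92D
s_3 = InvRound(s_2, k_5) = 0x16E9
s_4 = InvRound(s_3, k_4) = 0x9A16
s_5 = InvRound(s_4, k_3) = 0x199A
s_6 = InvRound(s_5, k_2) = 0x4D19
s_7 = InvRound(s_6, k_1) = 0x944D
s_8 = InvRound(s_7, k_0) = 0x2194

0x2194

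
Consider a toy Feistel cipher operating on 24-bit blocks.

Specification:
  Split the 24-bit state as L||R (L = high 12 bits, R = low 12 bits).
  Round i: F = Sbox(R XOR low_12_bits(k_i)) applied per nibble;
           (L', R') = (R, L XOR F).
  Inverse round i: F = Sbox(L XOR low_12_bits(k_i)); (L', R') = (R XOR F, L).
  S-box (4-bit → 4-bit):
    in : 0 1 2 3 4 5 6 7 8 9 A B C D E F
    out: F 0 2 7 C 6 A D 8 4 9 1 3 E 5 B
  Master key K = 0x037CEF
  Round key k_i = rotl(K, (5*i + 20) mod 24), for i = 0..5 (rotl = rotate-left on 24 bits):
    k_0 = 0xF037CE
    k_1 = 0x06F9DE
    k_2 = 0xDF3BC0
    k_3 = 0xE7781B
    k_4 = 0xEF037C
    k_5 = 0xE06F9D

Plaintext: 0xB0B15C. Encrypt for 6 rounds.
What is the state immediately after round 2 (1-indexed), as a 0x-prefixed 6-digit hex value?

s_0 = plaintext = 0xB0B15C
s_1 = Round(s_0, k_0) = 0x15C149
s_2 = Round(s_1, k_1) = 0x149911
s_3 = Round(s_2, k_2) = 0x9113A9
s_4 = Round(s_3, k_3) = 0x3A9803
s_5 = Round(s_4, k_4) = 0x803272
s_6 = Round(s_5, k_5) = 0x272658

0x149911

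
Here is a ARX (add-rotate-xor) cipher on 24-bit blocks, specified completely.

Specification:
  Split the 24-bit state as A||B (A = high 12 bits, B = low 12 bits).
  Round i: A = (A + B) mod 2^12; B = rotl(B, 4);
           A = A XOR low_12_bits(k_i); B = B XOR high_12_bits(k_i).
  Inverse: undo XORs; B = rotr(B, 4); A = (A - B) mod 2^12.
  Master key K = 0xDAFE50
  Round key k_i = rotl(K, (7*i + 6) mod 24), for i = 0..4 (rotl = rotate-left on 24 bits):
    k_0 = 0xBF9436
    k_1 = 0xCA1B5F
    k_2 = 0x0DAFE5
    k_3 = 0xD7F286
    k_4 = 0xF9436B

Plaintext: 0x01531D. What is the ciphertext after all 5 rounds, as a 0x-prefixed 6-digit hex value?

s_0 = plaintext = 0x01531D
s_1 = Round(s_0, k_0) = 0x704A2A
s_2 = Round(s_1, k_1) = 0xA71E0B
s_3 = Round(s_2, k_2) = 0x799064
s_4 = Round(s_3, k_3) = 0x57BB3F
s_5 = Round(s_4, k_4) = 0x3D1C6F

0x3D1C6F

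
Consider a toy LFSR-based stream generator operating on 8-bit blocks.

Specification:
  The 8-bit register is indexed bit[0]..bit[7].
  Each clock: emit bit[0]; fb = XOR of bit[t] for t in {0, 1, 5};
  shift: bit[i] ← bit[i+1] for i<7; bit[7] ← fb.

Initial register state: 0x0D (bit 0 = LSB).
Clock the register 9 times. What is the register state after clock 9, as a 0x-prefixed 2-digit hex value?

0x09

reg_0 = 0x0D
clock 1: out=1, reg = 0x86
clock 2: out=0, reg = 0xC3
clock 3: out=1, reg = 0x61
clock 4: out=1, reg = 0x30
clock 5: out=0, reg = 0x98
clock 6: out=0, reg = 0x4C
clock 7: out=0, reg = 0x26
clock 8: out=0, reg = 0x13
clock 9: out=1, reg = 0x09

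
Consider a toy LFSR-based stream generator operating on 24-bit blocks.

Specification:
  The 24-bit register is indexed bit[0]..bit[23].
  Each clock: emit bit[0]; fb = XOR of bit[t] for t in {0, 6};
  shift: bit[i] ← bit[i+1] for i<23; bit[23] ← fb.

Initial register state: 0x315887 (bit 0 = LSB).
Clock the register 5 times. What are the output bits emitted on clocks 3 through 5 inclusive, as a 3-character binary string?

reg_0 = 0x315887
clock 1: out=1, reg = 0x98AC43
clock 2: out=1, reg = 0x4C5621
clock 3: out=1, reg = 0xA62B10
clock 4: out=0, reg = 0x531588
clock 5: out=0, reg = 0x298AC4

100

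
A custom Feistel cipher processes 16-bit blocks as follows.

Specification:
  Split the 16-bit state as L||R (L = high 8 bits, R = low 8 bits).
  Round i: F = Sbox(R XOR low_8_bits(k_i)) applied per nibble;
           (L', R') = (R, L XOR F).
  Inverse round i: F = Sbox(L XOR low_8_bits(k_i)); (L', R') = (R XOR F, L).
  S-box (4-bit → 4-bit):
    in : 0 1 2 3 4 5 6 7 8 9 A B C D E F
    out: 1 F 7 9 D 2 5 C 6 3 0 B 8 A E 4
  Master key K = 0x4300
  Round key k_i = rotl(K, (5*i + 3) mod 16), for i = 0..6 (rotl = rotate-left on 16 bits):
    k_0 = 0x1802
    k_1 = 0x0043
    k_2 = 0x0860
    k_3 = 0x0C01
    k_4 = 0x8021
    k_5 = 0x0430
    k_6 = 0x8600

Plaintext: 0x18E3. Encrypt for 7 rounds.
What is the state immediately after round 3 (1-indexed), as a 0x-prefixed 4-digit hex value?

s_0 = plaintext = 0x18E3
s_1 = Round(s_0, k_0) = 0xE3F7
s_2 = Round(s_1, k_1) = 0xF75E
s_3 = Round(s_2, k_2) = 0x5E69
s_4 = Round(s_3, k_3) = 0x6908
s_5 = Round(s_4, k_4) = 0x081A
s_6 = Round(s_5, k_5) = 0x1A78
s_7 = Round(s_6, k_6) = 0x78DC

0x5E69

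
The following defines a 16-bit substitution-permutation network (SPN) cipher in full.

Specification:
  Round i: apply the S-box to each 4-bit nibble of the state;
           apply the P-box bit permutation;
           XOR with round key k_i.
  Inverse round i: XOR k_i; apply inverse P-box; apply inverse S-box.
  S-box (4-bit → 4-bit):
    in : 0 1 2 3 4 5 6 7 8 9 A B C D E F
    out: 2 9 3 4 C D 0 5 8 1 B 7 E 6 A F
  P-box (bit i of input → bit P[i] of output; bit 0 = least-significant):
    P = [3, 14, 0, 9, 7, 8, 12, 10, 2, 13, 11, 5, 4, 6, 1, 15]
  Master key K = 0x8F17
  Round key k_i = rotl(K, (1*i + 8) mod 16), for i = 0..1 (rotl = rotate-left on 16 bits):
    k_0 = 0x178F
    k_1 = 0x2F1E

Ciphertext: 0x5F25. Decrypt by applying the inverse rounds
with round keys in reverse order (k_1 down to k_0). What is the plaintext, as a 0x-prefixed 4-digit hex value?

s_0 = ciphertext = 0x5F25
s_1 = InvRound(s_0, k_1) = 0x7E3B
s_2 = InvRound(s_1, k_0) = 0x9F20

0x9F20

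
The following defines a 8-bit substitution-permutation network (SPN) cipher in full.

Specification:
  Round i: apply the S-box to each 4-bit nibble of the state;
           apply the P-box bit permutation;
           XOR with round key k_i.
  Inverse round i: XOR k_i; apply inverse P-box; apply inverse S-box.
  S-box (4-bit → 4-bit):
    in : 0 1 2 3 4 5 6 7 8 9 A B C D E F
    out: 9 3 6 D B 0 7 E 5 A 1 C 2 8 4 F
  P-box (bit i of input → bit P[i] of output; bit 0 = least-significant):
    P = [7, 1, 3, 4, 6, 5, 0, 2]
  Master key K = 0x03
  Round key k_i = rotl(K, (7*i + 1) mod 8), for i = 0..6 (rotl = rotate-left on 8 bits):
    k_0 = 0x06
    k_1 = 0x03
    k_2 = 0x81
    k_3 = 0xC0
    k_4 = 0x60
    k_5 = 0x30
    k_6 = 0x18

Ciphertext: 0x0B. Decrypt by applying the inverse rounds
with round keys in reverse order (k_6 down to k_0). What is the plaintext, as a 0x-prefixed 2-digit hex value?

s_0 = ciphertext = 0x0B
s_1 = InvRound(s_0, k_6) = 0xE9
s_2 = InvRound(s_1, k_5) = 0x83
s_3 = InvRound(s_2, k_4) = 0x61
s_4 = InvRound(s_3, k_3) = 0x2A
s_5 = InvRound(s_4, k_2) = 0x26
s_6 = InvRound(s_5, k_1) = 0x75
s_7 = InvRound(s_6, k_0) = 0x69

0x69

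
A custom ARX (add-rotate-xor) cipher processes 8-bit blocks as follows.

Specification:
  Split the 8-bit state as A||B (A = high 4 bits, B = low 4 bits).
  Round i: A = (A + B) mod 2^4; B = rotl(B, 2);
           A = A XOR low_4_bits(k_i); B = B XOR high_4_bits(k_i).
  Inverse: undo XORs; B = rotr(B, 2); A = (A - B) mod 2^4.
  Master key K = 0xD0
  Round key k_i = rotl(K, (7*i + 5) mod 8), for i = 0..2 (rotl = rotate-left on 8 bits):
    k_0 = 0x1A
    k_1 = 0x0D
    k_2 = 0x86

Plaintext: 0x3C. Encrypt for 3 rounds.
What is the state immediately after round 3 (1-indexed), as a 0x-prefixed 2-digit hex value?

0x4A

s_0 = plaintext = 0x3C
s_1 = Round(s_0, k_0) = 0x52
s_2 = Round(s_1, k_1) = 0xA8
s_3 = Round(s_2, k_2) = 0x4A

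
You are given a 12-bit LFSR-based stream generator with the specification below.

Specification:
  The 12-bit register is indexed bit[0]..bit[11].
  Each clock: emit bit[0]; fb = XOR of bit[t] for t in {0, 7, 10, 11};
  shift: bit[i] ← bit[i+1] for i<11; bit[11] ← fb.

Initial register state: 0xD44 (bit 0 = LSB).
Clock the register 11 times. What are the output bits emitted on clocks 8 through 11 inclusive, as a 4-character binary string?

0101

reg_0 = 0xD44
clock 1: out=0, reg = 0x6A2
clock 2: out=0, reg = 0x351
clock 3: out=1, reg = 0x9A8
clock 4: out=0, reg = 0x4D4
clock 5: out=0, reg = 0x26A
clock 6: out=0, reg = 0x135
clock 7: out=1, reg = 0x89A
clock 8: out=0, reg = 0x44D
clock 9: out=1, reg = 0x226
clock 10: out=0, reg = 0x113
clock 11: out=1, reg = 0x889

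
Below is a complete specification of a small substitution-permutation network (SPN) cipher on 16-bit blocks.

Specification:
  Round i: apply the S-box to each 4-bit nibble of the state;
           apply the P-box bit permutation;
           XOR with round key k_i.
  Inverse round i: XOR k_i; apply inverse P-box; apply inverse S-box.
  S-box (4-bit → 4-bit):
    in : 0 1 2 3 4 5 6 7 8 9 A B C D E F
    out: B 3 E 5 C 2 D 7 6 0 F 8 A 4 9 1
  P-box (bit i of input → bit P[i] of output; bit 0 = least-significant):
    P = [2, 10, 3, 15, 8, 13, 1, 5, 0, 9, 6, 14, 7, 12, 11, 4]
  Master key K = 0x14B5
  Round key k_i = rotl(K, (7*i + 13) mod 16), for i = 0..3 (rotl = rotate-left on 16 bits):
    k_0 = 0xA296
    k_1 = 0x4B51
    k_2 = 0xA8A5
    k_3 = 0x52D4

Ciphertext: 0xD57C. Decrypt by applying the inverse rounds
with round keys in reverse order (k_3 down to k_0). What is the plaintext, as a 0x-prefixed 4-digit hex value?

s_0 = ciphertext = 0xD57C
s_1 = InvRound(s_0, k_3) = 0xF5E2
s_2 = InvRound(s_1, k_2) = 0x8631
s_3 = InvRound(s_2, k_1) = 0xD4EC
s_4 = InvRound(s_3, k_0) = 0xC228

0xC228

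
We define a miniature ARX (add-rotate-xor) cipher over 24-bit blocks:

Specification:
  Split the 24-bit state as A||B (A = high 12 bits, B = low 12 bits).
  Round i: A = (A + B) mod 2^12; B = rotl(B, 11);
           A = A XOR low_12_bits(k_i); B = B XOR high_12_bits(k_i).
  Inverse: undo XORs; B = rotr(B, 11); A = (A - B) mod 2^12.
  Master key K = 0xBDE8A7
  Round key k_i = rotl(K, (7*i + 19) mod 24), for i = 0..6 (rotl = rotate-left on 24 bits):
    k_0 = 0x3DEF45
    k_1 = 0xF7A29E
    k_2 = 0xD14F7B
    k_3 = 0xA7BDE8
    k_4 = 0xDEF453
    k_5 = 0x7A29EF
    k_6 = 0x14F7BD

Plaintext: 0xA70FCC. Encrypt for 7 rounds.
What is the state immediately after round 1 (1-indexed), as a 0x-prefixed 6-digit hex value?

s_0 = plaintext = 0xA70FCC
s_1 = Round(s_0, k_0) = 0x579438
s_2 = Round(s_1, k_1) = 0xB2FD66
s_3 = Round(s_2, k_2) = 0x7EEBA7
s_4 = Round(s_3, k_3) = 0xE7D7A8
s_5 = Round(s_4, k_4) = 0x276E3B
s_6 = Round(s_5, k_5) = 0x95E8BF
s_7 = Round(s_6, k_6) = 0x5A0D10

0x579438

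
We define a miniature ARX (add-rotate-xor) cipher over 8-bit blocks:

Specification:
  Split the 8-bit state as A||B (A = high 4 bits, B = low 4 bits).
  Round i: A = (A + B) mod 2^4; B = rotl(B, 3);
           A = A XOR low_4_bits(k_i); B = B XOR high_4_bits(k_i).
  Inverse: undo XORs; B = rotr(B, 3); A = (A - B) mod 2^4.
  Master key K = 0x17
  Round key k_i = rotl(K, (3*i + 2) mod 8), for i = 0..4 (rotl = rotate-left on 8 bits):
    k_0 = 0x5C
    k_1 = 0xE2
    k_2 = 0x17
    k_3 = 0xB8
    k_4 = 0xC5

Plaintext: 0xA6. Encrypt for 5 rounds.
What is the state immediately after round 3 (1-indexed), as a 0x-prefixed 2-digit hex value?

s_0 = plaintext = 0xA6
s_1 = Round(s_0, k_0) = 0xC6
s_2 = Round(s_1, k_1) = 0x0D
s_3 = Round(s_2, k_2) = 0xAF
s_4 = Round(s_3, k_3) = 0x14
s_5 = Round(s_4, k_4) = 0x0E

0xAF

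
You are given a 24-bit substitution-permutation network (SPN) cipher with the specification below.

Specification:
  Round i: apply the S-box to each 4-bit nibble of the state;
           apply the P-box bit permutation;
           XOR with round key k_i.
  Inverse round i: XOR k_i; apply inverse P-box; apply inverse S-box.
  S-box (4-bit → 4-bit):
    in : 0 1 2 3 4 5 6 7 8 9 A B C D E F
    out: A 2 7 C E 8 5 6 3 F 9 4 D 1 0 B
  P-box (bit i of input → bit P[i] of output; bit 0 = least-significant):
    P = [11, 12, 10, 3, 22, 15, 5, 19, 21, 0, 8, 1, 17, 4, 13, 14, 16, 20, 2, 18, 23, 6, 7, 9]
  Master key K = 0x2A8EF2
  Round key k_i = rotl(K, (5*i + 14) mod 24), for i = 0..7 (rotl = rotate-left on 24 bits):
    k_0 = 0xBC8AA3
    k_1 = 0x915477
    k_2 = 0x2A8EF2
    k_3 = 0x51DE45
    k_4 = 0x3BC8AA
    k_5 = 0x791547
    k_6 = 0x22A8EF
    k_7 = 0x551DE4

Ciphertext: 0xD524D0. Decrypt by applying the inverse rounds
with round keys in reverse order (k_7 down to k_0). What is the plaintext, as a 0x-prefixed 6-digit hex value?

0x702CB2

s_0 = ciphertext = 0xD524D0
s_1 = InvRound(s_0, k_7) = 0xDB7BB8
s_2 = InvRound(s_1, k_6) = 0xF209F1
s_3 = InvRound(s_2, k_5) = 0x668532
s_4 = InvRound(s_3, k_4) = 0xBF0BAC
s_5 = InvRound(s_4, k_3) = 0x25A294
s_6 = InvRound(s_5, k_2) = 0x1C6536
s_7 = InvRound(s_6, k_1) = 0x8AB751
s_8 = InvRound(s_7, k_0) = 0x702CB2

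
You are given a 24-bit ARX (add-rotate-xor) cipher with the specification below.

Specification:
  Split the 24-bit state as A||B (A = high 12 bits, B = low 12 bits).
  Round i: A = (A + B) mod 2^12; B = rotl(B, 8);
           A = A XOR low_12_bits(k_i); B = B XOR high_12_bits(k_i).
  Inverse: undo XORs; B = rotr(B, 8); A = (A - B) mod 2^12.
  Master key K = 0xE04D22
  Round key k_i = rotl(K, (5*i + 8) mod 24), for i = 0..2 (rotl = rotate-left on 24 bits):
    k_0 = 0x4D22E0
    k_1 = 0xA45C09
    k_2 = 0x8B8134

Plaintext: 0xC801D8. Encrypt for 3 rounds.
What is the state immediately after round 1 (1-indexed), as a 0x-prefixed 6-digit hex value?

0xCB8CCF

s_0 = plaintext = 0xC801D8
s_1 = Round(s_0, k_0) = 0xCB8CCF
s_2 = Round(s_1, k_1) = 0x58E589
s_3 = Round(s_2, k_2) = 0xA231E0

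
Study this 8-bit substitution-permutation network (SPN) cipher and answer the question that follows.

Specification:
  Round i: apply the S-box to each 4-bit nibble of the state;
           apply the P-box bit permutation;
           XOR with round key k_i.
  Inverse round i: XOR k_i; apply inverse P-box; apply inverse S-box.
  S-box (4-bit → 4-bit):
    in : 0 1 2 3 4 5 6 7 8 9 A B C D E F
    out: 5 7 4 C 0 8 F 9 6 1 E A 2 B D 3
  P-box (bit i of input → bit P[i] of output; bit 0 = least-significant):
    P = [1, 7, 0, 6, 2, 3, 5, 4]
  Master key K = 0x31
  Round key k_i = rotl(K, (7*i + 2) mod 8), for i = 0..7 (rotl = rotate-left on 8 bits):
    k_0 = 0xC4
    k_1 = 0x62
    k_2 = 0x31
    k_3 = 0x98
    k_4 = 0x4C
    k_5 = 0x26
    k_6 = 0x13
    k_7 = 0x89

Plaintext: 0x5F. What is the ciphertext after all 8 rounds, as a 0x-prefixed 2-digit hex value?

0x3F

s_0 = plaintext = 0x5F
s_1 = Round(s_0, k_0) = 0x56
s_2 = Round(s_1, k_1) = 0xB1
s_3 = Round(s_2, k_2) = 0xAA
s_4 = Round(s_3, k_3) = 0x61
s_5 = Round(s_4, k_4) = 0xF3
s_6 = Round(s_5, k_5) = 0x6B
s_7 = Round(s_6, k_6) = 0xEF
s_8 = Round(s_7, k_7) = 0x3F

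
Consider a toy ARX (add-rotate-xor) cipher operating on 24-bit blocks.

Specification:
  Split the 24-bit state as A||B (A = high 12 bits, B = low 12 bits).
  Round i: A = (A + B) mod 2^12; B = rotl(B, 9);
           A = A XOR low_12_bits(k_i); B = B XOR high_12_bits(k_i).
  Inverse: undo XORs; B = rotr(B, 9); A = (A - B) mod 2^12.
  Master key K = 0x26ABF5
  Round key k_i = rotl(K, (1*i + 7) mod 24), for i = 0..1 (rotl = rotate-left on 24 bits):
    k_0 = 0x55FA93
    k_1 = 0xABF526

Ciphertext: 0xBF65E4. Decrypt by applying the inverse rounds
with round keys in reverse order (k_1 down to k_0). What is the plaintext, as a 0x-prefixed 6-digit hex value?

s_0 = ciphertext = 0xBF65E4
s_1 = InvRound(s_0, k_1) = 0x3F1ADF
s_2 = InvRound(s_1, k_0) = 0xD5BC07

0xD5BC07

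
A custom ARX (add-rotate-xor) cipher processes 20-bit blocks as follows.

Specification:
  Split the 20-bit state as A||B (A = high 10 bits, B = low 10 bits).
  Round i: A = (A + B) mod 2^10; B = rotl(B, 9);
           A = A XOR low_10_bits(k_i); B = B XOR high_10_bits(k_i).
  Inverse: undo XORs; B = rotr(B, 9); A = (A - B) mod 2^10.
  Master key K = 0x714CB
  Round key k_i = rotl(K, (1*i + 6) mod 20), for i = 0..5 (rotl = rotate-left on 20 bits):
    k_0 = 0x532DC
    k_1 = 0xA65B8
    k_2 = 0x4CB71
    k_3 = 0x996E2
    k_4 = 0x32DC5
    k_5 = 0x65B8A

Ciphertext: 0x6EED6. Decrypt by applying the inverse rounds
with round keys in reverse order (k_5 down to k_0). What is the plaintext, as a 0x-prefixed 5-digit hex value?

0x7A267

s_0 = ciphertext = 0x6EED6
s_1 = InvRound(s_0, k_5) = 0xEC281
s_2 = InvRound(s_1, k_4) = 0x78095
s_3 = InvRound(s_2, k_3) = 0x485E1
s_4 = InvRound(s_3, k_2) = 0x2A9A6
s_5 = InvRound(s_4, k_1) = 0xA4E7F
s_6 = InvRound(s_5, k_0) = 0x7A267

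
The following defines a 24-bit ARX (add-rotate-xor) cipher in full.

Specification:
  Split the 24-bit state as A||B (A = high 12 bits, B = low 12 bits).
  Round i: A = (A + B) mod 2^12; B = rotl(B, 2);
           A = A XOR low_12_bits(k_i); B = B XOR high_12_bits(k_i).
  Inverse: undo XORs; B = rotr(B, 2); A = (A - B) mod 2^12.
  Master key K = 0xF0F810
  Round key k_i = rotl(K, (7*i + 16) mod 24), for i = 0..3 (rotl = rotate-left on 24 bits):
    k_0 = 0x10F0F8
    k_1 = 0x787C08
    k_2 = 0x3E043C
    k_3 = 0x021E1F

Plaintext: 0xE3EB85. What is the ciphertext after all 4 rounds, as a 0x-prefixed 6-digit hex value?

0xE7D1AA

s_0 = plaintext = 0xE3EB85
s_1 = Round(s_0, k_0) = 0x93BF19
s_2 = Round(s_1, k_1) = 0x45CBE0
s_3 = Round(s_2, k_2) = 0x400C62
s_4 = Round(s_3, k_3) = 0xE7D1AA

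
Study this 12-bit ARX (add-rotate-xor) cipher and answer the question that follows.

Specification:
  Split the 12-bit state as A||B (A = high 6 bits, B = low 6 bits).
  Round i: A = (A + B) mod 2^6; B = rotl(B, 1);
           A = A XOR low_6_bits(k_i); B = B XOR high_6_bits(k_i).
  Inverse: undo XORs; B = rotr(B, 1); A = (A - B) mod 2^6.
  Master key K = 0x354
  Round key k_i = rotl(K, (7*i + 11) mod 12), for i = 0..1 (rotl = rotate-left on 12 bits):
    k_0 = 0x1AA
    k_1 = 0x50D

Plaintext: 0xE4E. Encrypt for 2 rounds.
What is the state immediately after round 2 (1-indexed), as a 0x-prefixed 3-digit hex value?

s_0 = plaintext = 0xE4E
s_1 = Round(s_0, k_0) = 0xB5A
s_2 = Round(s_1, k_1) = 0x2A0

0x2A0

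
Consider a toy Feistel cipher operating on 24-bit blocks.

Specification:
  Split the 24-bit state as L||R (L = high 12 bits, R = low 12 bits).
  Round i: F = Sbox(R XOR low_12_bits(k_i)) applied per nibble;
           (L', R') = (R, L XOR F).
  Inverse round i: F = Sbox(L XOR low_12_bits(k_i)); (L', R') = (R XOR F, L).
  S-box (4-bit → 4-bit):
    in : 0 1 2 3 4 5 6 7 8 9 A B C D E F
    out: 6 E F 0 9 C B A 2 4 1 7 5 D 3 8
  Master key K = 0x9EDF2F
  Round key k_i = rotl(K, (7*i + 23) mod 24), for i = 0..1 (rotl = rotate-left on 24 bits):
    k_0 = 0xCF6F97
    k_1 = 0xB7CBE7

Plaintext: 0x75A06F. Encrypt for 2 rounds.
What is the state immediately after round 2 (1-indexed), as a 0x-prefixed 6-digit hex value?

s_0 = plaintext = 0x75A06F
s_1 = Round(s_0, k_0) = 0x06FFD8
s_2 = Round(s_1, k_1) = 0xFD8967

0xFD8967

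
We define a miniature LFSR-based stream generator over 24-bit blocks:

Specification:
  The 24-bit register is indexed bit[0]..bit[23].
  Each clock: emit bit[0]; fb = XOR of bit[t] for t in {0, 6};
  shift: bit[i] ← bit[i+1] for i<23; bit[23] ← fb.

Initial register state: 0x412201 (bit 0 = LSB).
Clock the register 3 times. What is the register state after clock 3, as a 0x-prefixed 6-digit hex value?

reg_0 = 0x412201
clock 1: out=1, reg = 0xA09100
clock 2: out=0, reg = 0x504880
clock 3: out=0, reg = 0x282440

0x282440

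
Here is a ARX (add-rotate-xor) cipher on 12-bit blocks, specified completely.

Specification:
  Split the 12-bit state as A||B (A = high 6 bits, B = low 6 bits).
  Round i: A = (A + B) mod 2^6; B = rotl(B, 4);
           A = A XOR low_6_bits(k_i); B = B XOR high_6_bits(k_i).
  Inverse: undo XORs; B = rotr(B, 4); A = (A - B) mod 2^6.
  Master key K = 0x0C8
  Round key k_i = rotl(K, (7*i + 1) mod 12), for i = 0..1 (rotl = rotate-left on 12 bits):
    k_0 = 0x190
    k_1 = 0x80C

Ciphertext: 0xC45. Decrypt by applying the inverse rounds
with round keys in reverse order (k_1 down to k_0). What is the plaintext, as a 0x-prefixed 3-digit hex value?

0xD81

s_0 = ciphertext = 0xC45
s_1 = InvRound(s_0, k_1) = 0x9D6
s_2 = InvRound(s_1, k_0) = 0xD81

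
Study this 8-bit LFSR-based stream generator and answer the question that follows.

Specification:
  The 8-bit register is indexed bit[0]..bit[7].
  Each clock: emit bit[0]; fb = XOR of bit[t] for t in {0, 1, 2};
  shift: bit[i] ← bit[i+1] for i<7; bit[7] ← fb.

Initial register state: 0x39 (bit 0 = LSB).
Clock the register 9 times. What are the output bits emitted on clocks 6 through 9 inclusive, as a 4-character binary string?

1001

reg_0 = 0x39
clock 1: out=1, reg = 0x9C
clock 2: out=0, reg = 0xCE
clock 3: out=0, reg = 0x67
clock 4: out=1, reg = 0xB3
clock 5: out=1, reg = 0x59
clock 6: out=1, reg = 0xAC
clock 7: out=0, reg = 0xD6
clock 8: out=0, reg = 0x6B
clock 9: out=1, reg = 0x35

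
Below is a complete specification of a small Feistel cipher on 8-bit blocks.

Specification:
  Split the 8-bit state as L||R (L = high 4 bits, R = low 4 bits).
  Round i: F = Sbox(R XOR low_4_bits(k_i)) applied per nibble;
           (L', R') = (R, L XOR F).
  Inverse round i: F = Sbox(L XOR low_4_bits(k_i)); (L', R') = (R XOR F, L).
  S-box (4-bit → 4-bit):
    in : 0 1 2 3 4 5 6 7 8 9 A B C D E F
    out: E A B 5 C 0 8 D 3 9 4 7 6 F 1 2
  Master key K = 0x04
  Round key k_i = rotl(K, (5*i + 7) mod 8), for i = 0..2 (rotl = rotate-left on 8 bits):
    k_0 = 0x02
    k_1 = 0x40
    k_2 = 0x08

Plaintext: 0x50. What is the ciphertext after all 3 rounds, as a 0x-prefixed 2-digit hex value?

s_0 = plaintext = 0x50
s_1 = Round(s_0, k_0) = 0x0E
s_2 = Round(s_1, k_1) = 0xE1
s_3 = Round(s_2, k_2) = 0x17

0x17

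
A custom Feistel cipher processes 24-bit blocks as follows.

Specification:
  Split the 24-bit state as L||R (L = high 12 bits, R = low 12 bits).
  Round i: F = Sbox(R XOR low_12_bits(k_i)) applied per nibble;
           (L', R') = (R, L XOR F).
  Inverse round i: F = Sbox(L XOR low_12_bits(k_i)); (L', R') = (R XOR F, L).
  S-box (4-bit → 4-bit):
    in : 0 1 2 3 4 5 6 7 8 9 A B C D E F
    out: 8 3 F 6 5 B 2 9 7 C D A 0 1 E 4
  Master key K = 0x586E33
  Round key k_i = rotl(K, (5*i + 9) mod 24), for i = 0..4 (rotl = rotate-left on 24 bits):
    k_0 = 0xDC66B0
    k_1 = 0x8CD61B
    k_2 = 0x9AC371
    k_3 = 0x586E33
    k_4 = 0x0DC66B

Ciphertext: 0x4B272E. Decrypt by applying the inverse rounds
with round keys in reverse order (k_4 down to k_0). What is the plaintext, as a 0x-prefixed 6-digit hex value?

0x955DA2

s_0 = ciphertext = 0x4B272E
s_1 = InvRound(s_0, k_4) = 0x8324B2
s_2 = InvRound(s_1, k_3) = 0x631832
s_3 = InvRound(s_2, k_2) = 0x36A631
s_4 = InvRound(s_3, k_1) = 0xDA236A
s_5 = InvRound(s_4, k_0) = 0x955DA2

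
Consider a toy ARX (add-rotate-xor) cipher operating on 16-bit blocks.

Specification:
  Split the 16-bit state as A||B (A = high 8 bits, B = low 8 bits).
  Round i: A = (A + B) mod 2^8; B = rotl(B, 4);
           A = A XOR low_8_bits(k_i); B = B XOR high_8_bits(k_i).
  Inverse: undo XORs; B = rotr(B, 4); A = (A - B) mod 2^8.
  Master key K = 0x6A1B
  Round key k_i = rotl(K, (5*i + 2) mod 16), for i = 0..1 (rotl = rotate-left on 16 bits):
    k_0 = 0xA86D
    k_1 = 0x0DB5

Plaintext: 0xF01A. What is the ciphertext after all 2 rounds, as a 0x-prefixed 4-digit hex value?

0xC59D

s_0 = plaintext = 0xF01A
s_1 = Round(s_0, k_0) = 0x6709
s_2 = Round(s_1, k_1) = 0xC59D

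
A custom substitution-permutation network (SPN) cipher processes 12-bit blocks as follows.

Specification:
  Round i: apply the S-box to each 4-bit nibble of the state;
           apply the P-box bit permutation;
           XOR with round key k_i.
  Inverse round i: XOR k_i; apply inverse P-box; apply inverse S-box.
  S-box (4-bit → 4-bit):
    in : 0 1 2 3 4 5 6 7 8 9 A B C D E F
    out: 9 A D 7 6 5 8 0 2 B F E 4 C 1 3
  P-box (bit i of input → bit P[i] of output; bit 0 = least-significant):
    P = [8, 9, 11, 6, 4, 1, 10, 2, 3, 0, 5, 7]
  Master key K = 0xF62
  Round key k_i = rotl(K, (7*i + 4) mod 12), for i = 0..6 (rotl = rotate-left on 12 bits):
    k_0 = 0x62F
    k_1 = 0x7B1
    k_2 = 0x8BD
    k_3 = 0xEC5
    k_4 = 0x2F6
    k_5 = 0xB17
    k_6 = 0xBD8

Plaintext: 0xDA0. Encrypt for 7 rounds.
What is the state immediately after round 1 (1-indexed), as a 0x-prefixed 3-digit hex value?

s_0 = plaintext = 0xDA0
s_1 = Round(s_0, k_0) = 0x3D9
s_2 = Round(s_1, k_1) = 0x0DC
s_3 = Round(s_2, k_2) = 0x431
s_4 = Round(s_3, k_3) = 0x8B6
s_5 = Round(s_4, k_4) = 0x6B1
s_6 = Round(s_5, k_5) = 0xDD1
s_7 = Round(s_6, k_6) = 0xD3C

0x3D9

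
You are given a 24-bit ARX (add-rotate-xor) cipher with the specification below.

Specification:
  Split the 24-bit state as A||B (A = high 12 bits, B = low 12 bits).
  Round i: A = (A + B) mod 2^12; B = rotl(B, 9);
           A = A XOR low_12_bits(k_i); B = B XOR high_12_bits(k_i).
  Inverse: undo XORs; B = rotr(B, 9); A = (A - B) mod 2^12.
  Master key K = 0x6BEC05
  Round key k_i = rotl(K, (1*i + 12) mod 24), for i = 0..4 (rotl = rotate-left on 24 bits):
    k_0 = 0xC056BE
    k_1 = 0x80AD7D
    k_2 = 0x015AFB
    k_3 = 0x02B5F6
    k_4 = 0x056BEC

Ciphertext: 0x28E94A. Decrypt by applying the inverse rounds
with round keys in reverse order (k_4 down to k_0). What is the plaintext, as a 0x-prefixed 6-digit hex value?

s_0 = ciphertext = 0x28E94A
s_1 = InvRound(s_0, k_4) = 0x07E8E4
s_2 = InvRound(s_1, k_3) = 0xF0C67C
s_3 = InvRound(s_2, k_2) = 0x2AC34B
s_4 = InvRound(s_3, k_1) = 0x5C4A0D
s_5 = InvRound(s_4, k_0) = 0x337043

0x337043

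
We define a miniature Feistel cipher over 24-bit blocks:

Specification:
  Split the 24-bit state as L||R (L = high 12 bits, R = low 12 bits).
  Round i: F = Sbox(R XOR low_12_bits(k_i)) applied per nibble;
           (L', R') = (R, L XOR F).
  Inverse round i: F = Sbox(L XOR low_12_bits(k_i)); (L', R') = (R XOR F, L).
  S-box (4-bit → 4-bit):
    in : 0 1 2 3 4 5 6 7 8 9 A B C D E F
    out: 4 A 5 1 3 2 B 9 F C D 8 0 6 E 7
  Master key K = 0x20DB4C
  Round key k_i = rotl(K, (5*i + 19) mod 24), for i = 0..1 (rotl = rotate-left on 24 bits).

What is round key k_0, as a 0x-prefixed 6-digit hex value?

0x6106DA

K = 0x20DB4C
k_0 = rotl(K, (5*0+19) mod 24) = rotl(K, 19) = 0x6106DA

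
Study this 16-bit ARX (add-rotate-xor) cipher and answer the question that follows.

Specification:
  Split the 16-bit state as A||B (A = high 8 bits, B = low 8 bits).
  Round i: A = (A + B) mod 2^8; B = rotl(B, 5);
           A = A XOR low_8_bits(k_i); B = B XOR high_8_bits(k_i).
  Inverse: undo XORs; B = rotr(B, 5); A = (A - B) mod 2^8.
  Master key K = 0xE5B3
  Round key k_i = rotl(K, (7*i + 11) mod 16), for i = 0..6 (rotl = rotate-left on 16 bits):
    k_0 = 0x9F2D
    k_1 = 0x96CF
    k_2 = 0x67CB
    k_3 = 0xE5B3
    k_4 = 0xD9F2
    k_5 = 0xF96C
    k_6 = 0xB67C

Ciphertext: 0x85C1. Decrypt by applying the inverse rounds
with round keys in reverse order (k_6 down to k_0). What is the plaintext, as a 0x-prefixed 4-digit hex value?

s_0 = ciphertext = 0x85C1
s_1 = InvRound(s_0, k_6) = 0x3EBB
s_2 = InvRound(s_1, k_5) = 0x4012
s_3 = InvRound(s_2, k_4) = 0x545E
s_4 = InvRound(s_3, k_3) = 0x0ADD
s_5 = InvRound(s_4, k_2) = 0xECD5
s_6 = InvRound(s_5, k_1) = 0x091A
s_7 = InvRound(s_6, k_0) = 0xF82C

0xF82C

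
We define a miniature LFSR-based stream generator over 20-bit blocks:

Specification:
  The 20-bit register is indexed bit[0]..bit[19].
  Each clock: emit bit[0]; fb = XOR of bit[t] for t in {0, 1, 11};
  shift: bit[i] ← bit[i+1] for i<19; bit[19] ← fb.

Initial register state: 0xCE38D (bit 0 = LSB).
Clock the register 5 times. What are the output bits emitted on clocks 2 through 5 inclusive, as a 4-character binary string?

0110

reg_0 = 0xCE38D
clock 1: out=1, reg = 0xE71C6
clock 2: out=0, reg = 0xF38E3
clock 3: out=1, reg = 0xF9C71
clock 4: out=1, reg = 0x7CE38
clock 5: out=0, reg = 0xBE71C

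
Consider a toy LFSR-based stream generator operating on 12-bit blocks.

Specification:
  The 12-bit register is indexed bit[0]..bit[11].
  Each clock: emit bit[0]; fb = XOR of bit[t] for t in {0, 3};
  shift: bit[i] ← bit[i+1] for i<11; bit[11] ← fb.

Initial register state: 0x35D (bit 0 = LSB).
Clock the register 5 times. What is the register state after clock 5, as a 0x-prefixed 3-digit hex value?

0xB1A

reg_0 = 0x35D
clock 1: out=1, reg = 0x1AE
clock 2: out=0, reg = 0x8D7
clock 3: out=1, reg = 0xC6B
clock 4: out=1, reg = 0x635
clock 5: out=1, reg = 0xB1A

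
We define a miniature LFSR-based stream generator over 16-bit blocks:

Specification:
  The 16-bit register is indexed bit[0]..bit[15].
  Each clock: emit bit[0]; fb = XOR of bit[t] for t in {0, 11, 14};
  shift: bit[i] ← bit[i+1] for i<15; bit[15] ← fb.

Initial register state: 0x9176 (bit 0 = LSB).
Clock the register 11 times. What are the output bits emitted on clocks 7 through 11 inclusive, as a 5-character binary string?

reg_0 = 0x9176
clock 1: out=0, reg = 0x48BB
clock 2: out=1, reg = 0xA45D
clock 3: out=1, reg = 0xD22E
clock 4: out=0, reg = 0xE917
clock 5: out=1, reg = 0xF48B
clock 6: out=1, reg = 0x7A45
clock 7: out=1, reg = 0xBD22
clock 8: out=0, reg = 0xDE91
clock 9: out=1, reg = 0xEF48
clock 10: out=0, reg = 0x77A4
clock 11: out=0, reg = 0xBBD2

10100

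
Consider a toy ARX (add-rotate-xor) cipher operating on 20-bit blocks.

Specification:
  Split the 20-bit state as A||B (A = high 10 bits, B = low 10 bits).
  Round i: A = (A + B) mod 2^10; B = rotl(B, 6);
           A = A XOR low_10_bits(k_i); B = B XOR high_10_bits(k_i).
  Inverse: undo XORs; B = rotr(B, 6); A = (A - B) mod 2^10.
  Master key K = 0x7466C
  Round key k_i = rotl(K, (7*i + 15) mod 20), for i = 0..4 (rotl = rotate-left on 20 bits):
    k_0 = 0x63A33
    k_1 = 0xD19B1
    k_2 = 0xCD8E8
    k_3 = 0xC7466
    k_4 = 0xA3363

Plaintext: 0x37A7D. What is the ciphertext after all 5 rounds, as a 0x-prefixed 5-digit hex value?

s_0 = plaintext = 0x37A7D
s_1 = Round(s_0, k_0) = 0x5A2E9
s_2 = Round(s_1, k_1) = 0x78128
s_3 = Round(s_2, k_2) = 0xF8124
s_4 = Round(s_3, k_3) = 0x58A0F
s_5 = Round(s_4, k_4) = 0x0496C

0x0496C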